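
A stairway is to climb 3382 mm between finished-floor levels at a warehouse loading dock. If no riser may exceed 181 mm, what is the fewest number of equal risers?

19 risers

At most 181 each: 3382/181 = 18.69, giving 19 risers.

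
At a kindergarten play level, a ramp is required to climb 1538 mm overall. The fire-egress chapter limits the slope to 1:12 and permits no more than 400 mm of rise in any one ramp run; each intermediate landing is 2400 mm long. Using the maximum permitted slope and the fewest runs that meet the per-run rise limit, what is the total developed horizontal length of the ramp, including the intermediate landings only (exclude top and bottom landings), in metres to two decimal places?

1538 / 400 = 3.845 → round up to 4 ramp runs. That means 3 intermediate landings.
Horizontal run for 1538 mm of rise at 1:12 is 1538 × 12 = 18456 mm.
Intermediate landings: 3 × 2400 = 7200 mm.
Developed length = 18456 + 7200 = 25656 mm.
= 25.66 m.

25.66 m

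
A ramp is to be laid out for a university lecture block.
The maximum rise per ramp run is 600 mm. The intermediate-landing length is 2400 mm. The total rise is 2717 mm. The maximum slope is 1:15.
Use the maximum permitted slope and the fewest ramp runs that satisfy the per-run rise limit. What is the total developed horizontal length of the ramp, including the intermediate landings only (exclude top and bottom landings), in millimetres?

2717 / 600 = 4.528 → round up to 5 ramp runs. That means 4 intermediate landings.
Horizontal run for 2717 mm of rise at 1:15 is 2717 × 15 = 40755 mm.
Intermediate landings: 4 × 2400 = 9600 mm.
Total developed length = 40755 + 9600 = 50355 mm.

50355 mm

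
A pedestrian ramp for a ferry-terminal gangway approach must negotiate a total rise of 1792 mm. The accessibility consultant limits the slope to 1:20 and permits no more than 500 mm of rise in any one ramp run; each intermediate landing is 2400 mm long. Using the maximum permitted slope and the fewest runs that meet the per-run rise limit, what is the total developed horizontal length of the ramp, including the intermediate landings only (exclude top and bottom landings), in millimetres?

At most 500 each: 1792/500 = 3.58, giving 4 ramp runs. That means 3 intermediate landings.
Horizontal run for 1792 mm of rise at 1:20 is 1792 × 20 = 35840 mm.
Intermediate landings: 3 × 2400 = 7200 mm.
Developed length = 35840 + 7200 = 43040 mm.

43040 mm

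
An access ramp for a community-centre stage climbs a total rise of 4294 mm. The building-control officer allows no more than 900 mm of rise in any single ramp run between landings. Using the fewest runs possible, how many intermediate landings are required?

4294 / 900 = 4.771 → round up to 5 ramp runs.
5 runs are separated by 4 intermediate landings.

4 intermediate landings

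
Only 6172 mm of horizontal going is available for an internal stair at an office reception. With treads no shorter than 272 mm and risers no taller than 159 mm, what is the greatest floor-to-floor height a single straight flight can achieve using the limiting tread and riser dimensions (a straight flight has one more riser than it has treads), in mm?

6172 / 272 = 22.69, so 22 treads fit.
Risers = treads + 1 = 23.
Maximum height = 23 × 159 = 3657 mm.

3657 mm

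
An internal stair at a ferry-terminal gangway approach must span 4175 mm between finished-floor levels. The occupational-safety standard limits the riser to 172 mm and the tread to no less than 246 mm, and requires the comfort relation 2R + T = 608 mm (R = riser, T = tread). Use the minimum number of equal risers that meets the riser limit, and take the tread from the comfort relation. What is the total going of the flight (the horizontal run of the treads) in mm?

4175 / 172 = 24.273 → round up to 25 risers.
R = 4175 ÷ 25 = 167 mm.
Tread T = 608 − 2 × 167 = 274 mm (≥ 246 mm).
Going = (25 − 1) × 274 = 6576 mm.

6576 mm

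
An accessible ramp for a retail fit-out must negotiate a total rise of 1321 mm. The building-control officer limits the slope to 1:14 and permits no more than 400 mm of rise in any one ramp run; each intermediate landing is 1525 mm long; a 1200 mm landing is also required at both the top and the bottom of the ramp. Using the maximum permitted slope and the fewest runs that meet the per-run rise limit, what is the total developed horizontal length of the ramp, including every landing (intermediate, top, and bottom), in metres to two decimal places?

25.47 m

1321 / 400 = 3.303 → round up to 4 ramp runs. That means 3 intermediate landings.
Horizontal run for 1321 mm of rise at 1:14 is 1321 × 14 = 18494 mm.
Intermediate landings: 3 × 1525 = 4575 mm.
Top and bottom landings: 2 × 1200 = 2400 mm.
Total = 18494 + 4575 + 2400 = 25469 mm.
= 25.47 m.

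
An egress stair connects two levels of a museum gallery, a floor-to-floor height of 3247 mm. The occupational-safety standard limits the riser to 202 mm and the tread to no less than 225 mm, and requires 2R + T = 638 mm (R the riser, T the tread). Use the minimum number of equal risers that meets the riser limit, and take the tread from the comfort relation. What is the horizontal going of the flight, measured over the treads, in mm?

4096 mm

At most 202 each: 3247/202 = 16.07, giving 17 risers.
Riser R = 3247 / 17 = 191 mm, within the 202 mm limit.
Tread T = 638 − 2 × 191 = 256 mm (≥ 225 mm).
Going = (17 − 1) × 256 = 4096 mm.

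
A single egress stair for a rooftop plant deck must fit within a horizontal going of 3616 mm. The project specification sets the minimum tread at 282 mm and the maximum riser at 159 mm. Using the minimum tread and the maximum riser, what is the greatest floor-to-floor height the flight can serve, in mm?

3616 / 282 = 12.82, so 12 treads fit.
Risers = treads + 1 = 13.
Maximum height = 13 × 159 = 2067 mm.

2067 mm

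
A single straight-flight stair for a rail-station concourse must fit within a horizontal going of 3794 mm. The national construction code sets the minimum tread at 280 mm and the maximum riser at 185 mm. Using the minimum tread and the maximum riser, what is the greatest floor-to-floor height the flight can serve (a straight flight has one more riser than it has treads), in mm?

2590 mm

Treads that fit: ⌊3794 / 280⌋ = 13.
Risers = treads + 1 = 14.
Maximum height = 14 × 185 = 2590 mm.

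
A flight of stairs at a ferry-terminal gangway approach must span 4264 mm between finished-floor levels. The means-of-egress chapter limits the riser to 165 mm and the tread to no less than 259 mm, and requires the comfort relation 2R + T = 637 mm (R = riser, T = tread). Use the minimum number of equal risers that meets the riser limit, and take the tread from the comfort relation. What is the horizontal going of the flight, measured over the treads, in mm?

7725 mm

4264 / 165 = 25.842 → round up to 26 risers.
Riser R = 4264 / 26 = 164 mm, within the 165 mm limit.
T = 637 − 2·164 = 309 mm, which satisfies the 259 mm minimum.
Treads = 26 − 1 = 25; going = 25 × 309 = 7725 mm.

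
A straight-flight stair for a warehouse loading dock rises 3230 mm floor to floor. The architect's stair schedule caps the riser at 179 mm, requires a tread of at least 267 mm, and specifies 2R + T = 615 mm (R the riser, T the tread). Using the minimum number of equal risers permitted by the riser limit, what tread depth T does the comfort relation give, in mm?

275 mm

⌈3230/179⌉ = 19 risers.
Riser R = 3230 / 19 = 170 mm, within the 179 mm limit.
T = 615 − 2·170 = 275 mm, which satisfies the 267 mm minimum.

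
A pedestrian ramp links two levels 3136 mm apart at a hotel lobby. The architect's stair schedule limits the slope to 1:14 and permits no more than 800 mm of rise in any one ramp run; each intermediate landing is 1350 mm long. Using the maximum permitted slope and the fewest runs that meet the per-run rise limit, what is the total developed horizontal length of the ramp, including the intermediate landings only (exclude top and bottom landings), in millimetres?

3136 / 800 = 3.920 → round up to 4 ramp runs. That means 3 intermediate landings.
Horizontal run for 3136 mm of rise at 1:14 is 3136 × 14 = 43904 mm.
Intermediate landings: 3 × 1350 = 4050 mm.
Developed length = 43904 + 4050 = 47954 mm.

47954 mm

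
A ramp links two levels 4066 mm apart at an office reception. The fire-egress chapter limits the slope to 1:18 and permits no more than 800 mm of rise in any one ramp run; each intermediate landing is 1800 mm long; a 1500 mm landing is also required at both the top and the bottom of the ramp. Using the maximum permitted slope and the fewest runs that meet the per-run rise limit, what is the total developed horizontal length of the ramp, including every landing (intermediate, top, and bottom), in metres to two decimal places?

4066 / 800 = 5.082 → round up to 6 ramp runs. That means 5 intermediate landings.
Horizontal run for 4066 mm of rise at 1:18 is 4066 × 18 = 73188 mm.
5 intermediate landings contribute 5 × 1800 = 9000 mm.
Top and bottom landings: 2 × 1500 = 3000 mm.
Total = 73188 + 9000 + 3000 = 85188 mm.
= 85.19 m.

85.19 m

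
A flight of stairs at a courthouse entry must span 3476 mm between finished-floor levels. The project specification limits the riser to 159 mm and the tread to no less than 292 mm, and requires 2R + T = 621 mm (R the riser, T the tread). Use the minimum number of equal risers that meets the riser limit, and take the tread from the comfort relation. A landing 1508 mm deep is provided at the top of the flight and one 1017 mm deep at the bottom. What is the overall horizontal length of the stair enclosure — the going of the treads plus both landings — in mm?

8930 mm

3476 / 159 = 21.862 → round up to 22 risers.
Each riser is 3476/22 = 158 mm (≤ 159 mm).
T = 621 − 2·158 = 305 mm, which satisfies the 292 mm minimum.
22 risers give 21 treads; going = 21 × 305 = 6405 mm.
Enclosure = 6405 + 1508 + 1017 = 8930 mm.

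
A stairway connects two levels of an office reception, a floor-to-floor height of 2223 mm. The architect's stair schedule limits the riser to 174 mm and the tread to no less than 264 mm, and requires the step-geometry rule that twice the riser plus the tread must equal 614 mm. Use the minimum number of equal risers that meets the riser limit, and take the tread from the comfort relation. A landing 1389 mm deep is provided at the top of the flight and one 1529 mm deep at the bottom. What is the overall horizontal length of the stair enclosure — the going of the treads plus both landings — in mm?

6182 mm

At most 174 each: 2223/174 = 12.78, giving 13 risers.
Riser R = 2223 / 13 = 171 mm, within the 174 mm limit.
From 2R + T = 614: T = 614 − 342 = 272 mm.
Treads = 13 − 1 = 12; going = 12 × 272 = 3264 mm.
Enclosure = 3264 + 1389 + 1529 = 6182 mm.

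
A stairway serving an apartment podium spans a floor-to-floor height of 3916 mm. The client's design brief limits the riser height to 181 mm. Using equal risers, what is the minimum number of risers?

⌈3916/181⌉ = 22 risers.

22 risers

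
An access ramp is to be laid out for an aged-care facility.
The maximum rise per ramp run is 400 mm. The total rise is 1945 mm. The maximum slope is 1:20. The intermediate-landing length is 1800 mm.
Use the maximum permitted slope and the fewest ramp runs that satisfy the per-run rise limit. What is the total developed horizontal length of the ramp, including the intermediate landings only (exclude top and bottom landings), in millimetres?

46100 mm

At most 400 each: 1945/400 = 4.86, giving 5 ramp runs. That means 4 intermediate landings.
Horizontal run for 1945 mm of rise at 1:20 is 1945 × 20 = 38900 mm.
Intermediate landings: 4 × 1800 = 7200 mm.
Developed length = 38900 + 7200 = 46100 mm.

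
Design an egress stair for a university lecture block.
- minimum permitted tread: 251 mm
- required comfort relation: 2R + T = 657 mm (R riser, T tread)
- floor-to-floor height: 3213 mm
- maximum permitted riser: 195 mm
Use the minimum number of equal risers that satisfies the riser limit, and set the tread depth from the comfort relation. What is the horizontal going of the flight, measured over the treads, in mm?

4464 mm

⌈3213/195⌉ = 17 risers.
Each riser is 3213/17 = 189 mm (≤ 195 mm).
Tread T = 657 − 2 × 189 = 279 mm (≥ 251 mm).
17 risers give 16 treads; going = 16 × 279 = 4464 mm.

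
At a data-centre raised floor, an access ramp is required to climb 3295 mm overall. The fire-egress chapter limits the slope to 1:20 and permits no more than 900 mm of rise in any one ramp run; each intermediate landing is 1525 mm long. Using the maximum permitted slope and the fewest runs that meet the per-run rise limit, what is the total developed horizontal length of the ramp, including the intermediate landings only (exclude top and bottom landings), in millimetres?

3295 / 900 = 3.661 → round up to 4 ramp runs. That means 3 intermediate landings.
Horizontal run for 3295 mm of rise at 1:20 is 3295 × 20 = 65900 mm.
Intermediate landings: 3 × 1525 = 4575 mm.
Total developed length = 65900 + 4575 = 70475 mm.

70475 mm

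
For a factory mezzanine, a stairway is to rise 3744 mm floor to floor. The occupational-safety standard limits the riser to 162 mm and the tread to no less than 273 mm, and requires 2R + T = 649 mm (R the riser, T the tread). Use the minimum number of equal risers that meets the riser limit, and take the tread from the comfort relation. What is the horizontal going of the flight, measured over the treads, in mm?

⌈3744/162⌉ = 24 risers.
Each riser is 3744/24 = 156 mm (≤ 162 mm).
Tread T = 649 − 2 × 156 = 337 mm (≥ 273 mm).
Going = (24 − 1) × 337 = 7751 mm.

7751 mm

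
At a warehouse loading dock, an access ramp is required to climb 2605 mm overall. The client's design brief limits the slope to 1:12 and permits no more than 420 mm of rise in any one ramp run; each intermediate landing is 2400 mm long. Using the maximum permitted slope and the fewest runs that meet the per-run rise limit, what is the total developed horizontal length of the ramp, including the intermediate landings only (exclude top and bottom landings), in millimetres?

⌈2605/420⌉ = 7 ramp runs. That means 6 intermediate landings.
Ramp run (horizontal) at 1:12: 2605 × 12 = 31260 mm.
Intermediate landings: 6 × 2400 = 14400 mm.
Developed length = 31260 + 14400 = 45660 mm.

45660 mm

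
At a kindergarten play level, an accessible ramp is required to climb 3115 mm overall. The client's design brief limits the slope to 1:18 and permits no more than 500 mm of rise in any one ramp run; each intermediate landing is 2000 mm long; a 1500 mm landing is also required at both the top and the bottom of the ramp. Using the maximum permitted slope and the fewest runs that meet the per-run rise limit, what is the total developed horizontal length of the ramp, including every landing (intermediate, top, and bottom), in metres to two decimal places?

71.07 m

⌈3115/500⌉ = 7 ramp runs. That means 6 intermediate landings.
Ramp run (horizontal) at 1:18: 3115 × 18 = 56070 mm.
6 intermediate landings contribute 6 × 2000 = 12000 mm.
Top and bottom landings: 2 × 1500 = 3000 mm.
Total = 56070 + 12000 + 3000 = 71070 mm.
= 71.07 m.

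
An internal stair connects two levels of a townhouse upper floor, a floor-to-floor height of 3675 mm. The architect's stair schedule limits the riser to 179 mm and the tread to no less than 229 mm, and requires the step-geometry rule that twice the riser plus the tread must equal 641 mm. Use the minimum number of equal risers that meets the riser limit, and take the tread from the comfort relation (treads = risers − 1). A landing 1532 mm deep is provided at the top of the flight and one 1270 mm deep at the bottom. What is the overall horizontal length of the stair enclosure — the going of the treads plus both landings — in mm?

8622 mm

3675 / 179 = 20.531 → round up to 21 risers.
Each riser is 3675/21 = 175 mm (≤ 179 mm).
T = 641 − 2·175 = 291 mm, which satisfies the 229 mm minimum.
Treads = 21 − 1 = 20; going = 20 × 291 = 5820 mm.
Enclosure = 5820 + 1532 + 1270 = 8622 mm.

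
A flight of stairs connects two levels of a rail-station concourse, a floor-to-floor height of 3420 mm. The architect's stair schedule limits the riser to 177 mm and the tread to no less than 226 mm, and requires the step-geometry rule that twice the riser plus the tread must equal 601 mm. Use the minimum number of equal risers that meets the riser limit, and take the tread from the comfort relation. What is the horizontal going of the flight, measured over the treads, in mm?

4921 mm

At most 177 each: 3420/177 = 19.32, giving 20 risers.
Each riser is 3420/20 = 171 mm (≤ 177 mm).
Tread T = 601 − 2 × 171 = 259 mm (≥ 226 mm).
Going = (20 − 1) × 259 = 4921 mm.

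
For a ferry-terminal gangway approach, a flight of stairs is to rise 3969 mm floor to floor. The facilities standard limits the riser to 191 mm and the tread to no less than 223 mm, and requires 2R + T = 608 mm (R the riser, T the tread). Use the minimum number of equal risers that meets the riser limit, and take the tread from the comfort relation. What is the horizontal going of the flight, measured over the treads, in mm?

3969 / 191 = 20.78, so 21 risers are needed.
Each riser is 3969/21 = 189 mm (≤ 191 mm).
From 2R + T = 608: T = 608 − 378 = 230 mm.
Going = (21 − 1) × 230 = 4600 mm.

4600 mm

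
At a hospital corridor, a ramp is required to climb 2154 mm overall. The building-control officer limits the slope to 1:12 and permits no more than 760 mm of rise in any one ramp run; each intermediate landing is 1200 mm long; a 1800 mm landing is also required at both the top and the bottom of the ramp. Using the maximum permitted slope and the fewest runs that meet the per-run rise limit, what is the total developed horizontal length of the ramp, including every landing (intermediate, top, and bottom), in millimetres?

31848 mm

2154 / 760 = 2.83, so 3 ramp runs are needed. That means 2 intermediate landings.
Horizontal run for 2154 mm of rise at 1:12 is 2154 × 12 = 25848 mm.
2 intermediate landings contribute 2 × 1200 = 2400 mm.
Top and bottom landings: 2 × 1800 = 3600 mm.
Total = 25848 + 2400 + 3600 = 31848 mm.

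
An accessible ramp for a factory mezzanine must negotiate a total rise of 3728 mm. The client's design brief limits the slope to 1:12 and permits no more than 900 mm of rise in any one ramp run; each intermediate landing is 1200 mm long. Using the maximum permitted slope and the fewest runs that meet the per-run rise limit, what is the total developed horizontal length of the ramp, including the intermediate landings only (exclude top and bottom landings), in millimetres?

⌈3728/900⌉ = 5 ramp runs. That means 4 intermediate landings.
Ramp run (horizontal) at 1:12: 3728 × 12 = 44736 mm.
Intermediate landings: 4 × 1200 = 4800 mm.
Total developed length = 44736 + 4800 = 49536 mm.

49536 mm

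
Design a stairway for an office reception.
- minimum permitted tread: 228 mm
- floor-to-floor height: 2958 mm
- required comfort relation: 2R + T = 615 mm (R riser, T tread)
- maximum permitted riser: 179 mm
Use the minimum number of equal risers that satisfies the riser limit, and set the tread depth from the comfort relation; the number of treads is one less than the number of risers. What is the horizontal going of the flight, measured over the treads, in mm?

2958 / 179 = 16.53, so 17 risers are needed.
Each riser is 2958/17 = 174 mm (≤ 179 mm).
From 2R + T = 615: T = 615 − 348 = 267 mm.
Treads = 17 − 1 = 16; going = 16 × 267 = 4272 mm.

4272 mm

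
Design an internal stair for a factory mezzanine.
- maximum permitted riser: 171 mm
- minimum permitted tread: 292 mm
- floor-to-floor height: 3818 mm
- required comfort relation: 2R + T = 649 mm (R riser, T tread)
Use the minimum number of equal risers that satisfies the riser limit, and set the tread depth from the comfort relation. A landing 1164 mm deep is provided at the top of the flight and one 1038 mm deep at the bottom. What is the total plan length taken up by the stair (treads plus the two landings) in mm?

At most 171 each: 3818/171 = 22.33, giving 23 risers.
Each riser is 3818/23 = 166 mm (≤ 171 mm).
T = 649 − 2·166 = 317 mm, which satisfies the 292 mm minimum.
23 risers give 22 treads; going = 22 × 317 = 6974 mm.
Add landings: 6974 + 1164 + 1038 = 9176 mm.

9176 mm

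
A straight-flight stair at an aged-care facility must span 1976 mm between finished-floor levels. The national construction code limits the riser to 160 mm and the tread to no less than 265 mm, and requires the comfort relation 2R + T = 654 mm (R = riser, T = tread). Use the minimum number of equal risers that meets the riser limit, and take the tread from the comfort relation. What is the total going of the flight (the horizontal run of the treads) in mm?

⌈1976/160⌉ = 13 risers.
Riser R = 1976 / 13 = 152 mm, within the 160 mm limit.
Tread T = 654 − 2 × 152 = 350 mm (≥ 265 mm).
Treads = 13 − 1 = 12; going = 12 × 350 = 4200 mm.

4200 mm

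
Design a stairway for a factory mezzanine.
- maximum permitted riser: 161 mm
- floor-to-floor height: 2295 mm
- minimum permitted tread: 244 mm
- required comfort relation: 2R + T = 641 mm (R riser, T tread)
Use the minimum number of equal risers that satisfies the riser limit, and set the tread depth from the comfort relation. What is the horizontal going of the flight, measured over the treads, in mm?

2295 / 161 = 14.255 → round up to 15 risers.
Each riser is 2295/15 = 153 mm (≤ 161 mm).
From 2R + T = 641: T = 641 − 306 = 335 mm.
15 risers give 14 treads; going = 14 × 335 = 4690 mm.

4690 mm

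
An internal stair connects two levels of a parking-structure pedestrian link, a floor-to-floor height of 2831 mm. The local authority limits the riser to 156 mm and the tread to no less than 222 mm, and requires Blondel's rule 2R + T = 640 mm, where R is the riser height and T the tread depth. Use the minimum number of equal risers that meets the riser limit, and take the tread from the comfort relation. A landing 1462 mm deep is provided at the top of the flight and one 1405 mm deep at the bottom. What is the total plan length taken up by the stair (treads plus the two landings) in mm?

9023 mm

⌈2831/156⌉ = 19 risers.
Riser R = 2831 / 19 = 149 mm, within the 156 mm limit.
From 2R + T = 640: T = 640 − 298 = 342 mm.
Going = (19 − 1) × 342 = 6156 mm.
Add landings: 6156 + 1462 + 1405 = 9023 mm.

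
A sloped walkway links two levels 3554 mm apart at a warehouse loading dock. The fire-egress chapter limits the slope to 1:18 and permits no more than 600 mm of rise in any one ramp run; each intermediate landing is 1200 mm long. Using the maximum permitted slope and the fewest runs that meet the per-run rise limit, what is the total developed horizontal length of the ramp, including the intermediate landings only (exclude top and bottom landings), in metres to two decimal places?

3554 / 600 = 5.92, so 6 ramp runs are needed. That means 5 intermediate landings.
Ramp run (horizontal) at 1:18: 3554 × 18 = 63972 mm.
Intermediate landings: 5 × 1200 = 6000 mm.
Total developed length = 63972 + 6000 = 69972 mm.
= 69.97 m.

69.97 m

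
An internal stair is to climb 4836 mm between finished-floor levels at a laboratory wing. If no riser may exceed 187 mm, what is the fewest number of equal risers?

4836 / 187 = 25.861 → round up to 26 risers.

26 risers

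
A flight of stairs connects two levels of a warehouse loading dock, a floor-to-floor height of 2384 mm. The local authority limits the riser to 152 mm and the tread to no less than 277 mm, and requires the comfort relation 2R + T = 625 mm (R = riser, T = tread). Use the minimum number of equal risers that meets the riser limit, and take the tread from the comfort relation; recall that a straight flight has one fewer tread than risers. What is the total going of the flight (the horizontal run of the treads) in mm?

4905 mm

2384 / 152 = 15.684 → round up to 16 risers.
R = 2384 ÷ 16 = 149 mm.
T = 625 − 2·149 = 327 mm, which satisfies the 277 mm minimum.
16 risers give 15 treads; going = 15 × 327 = 4905 mm.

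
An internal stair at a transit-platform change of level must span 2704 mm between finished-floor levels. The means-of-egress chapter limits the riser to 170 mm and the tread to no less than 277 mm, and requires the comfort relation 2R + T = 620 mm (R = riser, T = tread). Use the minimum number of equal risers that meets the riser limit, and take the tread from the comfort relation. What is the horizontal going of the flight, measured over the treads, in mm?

2704 / 170 = 15.91, so 16 risers are needed.
R = 2704 ÷ 16 = 169 mm.
Tread T = 620 − 2 × 169 = 282 mm (≥ 277 mm).
Going = (16 − 1) × 282 = 4230 mm.

4230 mm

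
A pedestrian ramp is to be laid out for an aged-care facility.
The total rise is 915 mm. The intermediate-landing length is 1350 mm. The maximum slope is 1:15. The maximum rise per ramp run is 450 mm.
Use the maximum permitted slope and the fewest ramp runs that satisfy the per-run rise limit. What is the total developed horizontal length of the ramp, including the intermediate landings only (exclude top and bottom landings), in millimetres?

16425 mm

915 / 450 = 2.03, so 3 ramp runs are needed. That means 2 intermediate landings.
Horizontal run for 915 mm of rise at 1:15 is 915 × 15 = 13725 mm.
2 intermediate landings contribute 2 × 1350 = 2700 mm.
Total developed length = 13725 + 2700 = 16425 mm.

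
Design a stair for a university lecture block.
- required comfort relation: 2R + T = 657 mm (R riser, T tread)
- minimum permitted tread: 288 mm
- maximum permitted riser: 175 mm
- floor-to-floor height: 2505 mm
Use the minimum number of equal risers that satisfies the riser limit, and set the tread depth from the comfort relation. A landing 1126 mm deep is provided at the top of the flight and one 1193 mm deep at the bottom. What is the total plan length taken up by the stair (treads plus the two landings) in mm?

2505 / 175 = 14.31, so 15 risers are needed.
R = 2505 ÷ 15 = 167 mm.
From 2R + T = 657: T = 657 − 334 = 323 mm.
15 risers give 14 treads; going = 14 × 323 = 4522 mm.
Add landings: 4522 + 1126 + 1193 = 6841 mm.

6841 mm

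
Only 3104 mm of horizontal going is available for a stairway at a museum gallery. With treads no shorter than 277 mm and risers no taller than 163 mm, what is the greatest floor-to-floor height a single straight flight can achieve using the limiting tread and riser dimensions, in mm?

1956 mm

Treads that fit: ⌊3104 / 277⌋ = 11.
Risers = treads + 1 = 12.
Maximum height = 12 × 163 = 1956 mm.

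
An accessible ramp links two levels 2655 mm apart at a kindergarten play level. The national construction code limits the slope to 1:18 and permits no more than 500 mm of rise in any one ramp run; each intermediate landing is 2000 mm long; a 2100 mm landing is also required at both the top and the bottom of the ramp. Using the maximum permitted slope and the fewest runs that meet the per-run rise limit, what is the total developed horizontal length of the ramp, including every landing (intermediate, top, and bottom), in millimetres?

2655 / 500 = 5.310 → round up to 6 ramp runs. That means 5 intermediate landings.
Ramp run (horizontal) at 1:18: 2655 × 18 = 47790 mm.
Intermediate landings: 5 × 2000 = 10000 mm.
Top and bottom landings: 2 × 2100 = 4200 mm.
Total = 47790 + 10000 + 4200 = 61990 mm.

61990 mm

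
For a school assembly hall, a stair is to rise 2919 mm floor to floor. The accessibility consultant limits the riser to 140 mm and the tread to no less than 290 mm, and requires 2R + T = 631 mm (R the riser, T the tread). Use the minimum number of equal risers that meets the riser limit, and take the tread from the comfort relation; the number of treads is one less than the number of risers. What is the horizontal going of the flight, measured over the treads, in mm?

7060 mm

⌈2919/140⌉ = 21 risers.
Riser R = 2919 / 21 = 139 mm, within the 140 mm limit.
Tread T = 631 − 2 × 139 = 353 mm (≥ 290 mm).
21 risers give 20 treads; going = 20 × 353 = 7060 mm.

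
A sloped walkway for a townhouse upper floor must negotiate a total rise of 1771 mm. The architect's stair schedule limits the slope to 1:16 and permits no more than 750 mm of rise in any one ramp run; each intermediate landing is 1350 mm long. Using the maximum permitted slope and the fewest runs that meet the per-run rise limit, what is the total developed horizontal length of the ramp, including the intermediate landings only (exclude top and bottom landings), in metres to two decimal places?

At most 750 each: 1771/750 = 2.36, giving 3 ramp runs. That means 2 intermediate landings.
Horizontal run for 1771 mm of rise at 1:16 is 1771 × 16 = 28336 mm.
2 intermediate landings contribute 2 × 1350 = 2700 mm.
Developed length = 28336 + 2700 = 31036 mm.
= 31.04 m.

31.04 m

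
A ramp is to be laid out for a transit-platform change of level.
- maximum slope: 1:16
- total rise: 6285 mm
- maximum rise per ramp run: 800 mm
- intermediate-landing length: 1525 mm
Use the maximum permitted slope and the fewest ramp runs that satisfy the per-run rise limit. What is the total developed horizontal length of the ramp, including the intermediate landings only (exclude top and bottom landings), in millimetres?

111235 mm

6285 / 800 = 7.856 → round up to 8 ramp runs. That means 7 intermediate landings.
Ramp run (horizontal) at 1:16: 6285 × 16 = 100560 mm.
Intermediate landings: 7 × 1525 = 10675 mm.
Total developed length = 100560 + 10675 = 111235 mm.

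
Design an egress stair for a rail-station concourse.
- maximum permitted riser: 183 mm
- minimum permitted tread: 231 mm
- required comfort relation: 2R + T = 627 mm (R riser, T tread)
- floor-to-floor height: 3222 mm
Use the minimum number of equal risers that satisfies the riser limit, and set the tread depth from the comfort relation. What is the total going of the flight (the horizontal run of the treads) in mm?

4573 mm

At most 183 each: 3222/183 = 17.61, giving 18 risers.
Riser R = 3222 / 18 = 179 mm, within the 183 mm limit.
Tread T = 627 − 2 × 179 = 269 mm (≥ 231 mm).
Going = (18 − 1) × 269 = 4573 mm.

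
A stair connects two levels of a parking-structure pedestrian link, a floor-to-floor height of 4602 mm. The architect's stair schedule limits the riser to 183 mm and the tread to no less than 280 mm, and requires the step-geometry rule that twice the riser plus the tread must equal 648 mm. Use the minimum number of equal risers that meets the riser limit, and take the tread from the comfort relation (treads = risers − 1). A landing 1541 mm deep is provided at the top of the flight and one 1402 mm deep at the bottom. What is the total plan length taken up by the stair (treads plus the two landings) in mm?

10293 mm

⌈4602/183⌉ = 26 risers.
R = 4602 ÷ 26 = 177 mm.
T = 648 − 2·177 = 294 mm, which satisfies the 280 mm minimum.
Treads = 26 − 1 = 25; going = 25 × 294 = 7350 mm.
Enclosure = 7350 + 1541 + 1402 = 10293 mm.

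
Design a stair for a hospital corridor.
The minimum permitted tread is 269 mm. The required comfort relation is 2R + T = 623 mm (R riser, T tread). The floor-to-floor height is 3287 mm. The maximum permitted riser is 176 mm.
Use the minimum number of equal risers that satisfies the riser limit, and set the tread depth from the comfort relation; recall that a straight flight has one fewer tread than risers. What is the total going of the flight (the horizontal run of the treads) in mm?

3287 / 176 = 18.68, so 19 risers are needed.
Riser R = 3287 / 19 = 173 mm, within the 176 mm limit.
Tread T = 623 − 2 × 173 = 277 mm (≥ 269 mm).
19 risers give 18 treads; going = 18 × 277 = 4986 mm.

4986 mm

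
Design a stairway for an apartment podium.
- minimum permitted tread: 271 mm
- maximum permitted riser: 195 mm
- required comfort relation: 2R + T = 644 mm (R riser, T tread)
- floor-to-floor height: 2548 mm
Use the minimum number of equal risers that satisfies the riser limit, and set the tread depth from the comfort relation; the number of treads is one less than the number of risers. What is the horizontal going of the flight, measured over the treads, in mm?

3640 mm

⌈2548/195⌉ = 14 risers.
R = 2548 ÷ 14 = 182 mm.
Tread T = 644 − 2 × 182 = 280 mm (≥ 271 mm).
14 risers give 13 treads; going = 13 × 280 = 3640 mm.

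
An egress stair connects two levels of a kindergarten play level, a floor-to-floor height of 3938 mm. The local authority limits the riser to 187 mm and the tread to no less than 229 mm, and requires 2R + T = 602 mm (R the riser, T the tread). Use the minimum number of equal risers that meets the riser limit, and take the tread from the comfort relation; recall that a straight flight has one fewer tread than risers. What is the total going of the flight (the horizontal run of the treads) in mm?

3938 / 187 = 21.06, so 22 risers are needed.
Each riser is 3938/22 = 179 mm (≤ 187 mm).
T = 602 − 2·179 = 244 mm, which satisfies the 229 mm minimum.
Going = (22 − 1) × 244 = 5124 mm.

5124 mm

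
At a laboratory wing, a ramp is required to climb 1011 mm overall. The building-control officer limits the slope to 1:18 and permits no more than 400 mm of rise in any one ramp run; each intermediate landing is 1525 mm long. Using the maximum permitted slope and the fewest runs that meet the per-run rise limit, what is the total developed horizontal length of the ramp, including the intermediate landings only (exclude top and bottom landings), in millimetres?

⌈1011/400⌉ = 3 ramp runs. That means 2 intermediate landings.
Ramp run (horizontal) at 1:18: 1011 × 18 = 18198 mm.
Intermediate landings: 2 × 1525 = 3050 mm.
Total developed length = 18198 + 3050 = 21248 mm.

21248 mm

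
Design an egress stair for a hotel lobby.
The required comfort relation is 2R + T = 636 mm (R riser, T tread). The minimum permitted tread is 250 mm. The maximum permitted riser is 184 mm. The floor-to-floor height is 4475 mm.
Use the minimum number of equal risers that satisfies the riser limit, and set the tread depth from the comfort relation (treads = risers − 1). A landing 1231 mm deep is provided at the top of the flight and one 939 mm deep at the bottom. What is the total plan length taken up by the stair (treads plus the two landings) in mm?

⌈4475/184⌉ = 25 risers.
Each riser is 4475/25 = 179 mm (≤ 184 mm).
T = 636 − 2·179 = 278 mm, which satisfies the 250 mm minimum.
25 risers give 24 treads; going = 24 × 278 = 6672 mm.
Enclosure = 6672 + 1231 + 939 = 8842 mm.

8842 mm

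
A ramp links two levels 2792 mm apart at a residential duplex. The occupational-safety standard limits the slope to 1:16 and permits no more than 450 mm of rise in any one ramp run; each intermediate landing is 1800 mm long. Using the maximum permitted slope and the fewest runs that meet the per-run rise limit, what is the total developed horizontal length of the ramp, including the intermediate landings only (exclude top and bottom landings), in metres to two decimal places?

At most 450 each: 2792/450 = 6.20, giving 7 ramp runs. That means 6 intermediate landings.
Ramp run (horizontal) at 1:16: 2792 × 16 = 44672 mm.
6 intermediate landings contribute 6 × 1800 = 10800 mm.
Developed length = 44672 + 10800 = 55472 mm.
= 55.47 m.

55.47 m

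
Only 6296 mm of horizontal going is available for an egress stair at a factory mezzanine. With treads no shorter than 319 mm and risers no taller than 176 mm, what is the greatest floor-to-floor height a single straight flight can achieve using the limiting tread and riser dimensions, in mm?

6296 / 319 = 19.74, so 19 treads fit.
Risers = treads + 1 = 20.
Maximum height = 20 × 176 = 3520 mm.

3520 mm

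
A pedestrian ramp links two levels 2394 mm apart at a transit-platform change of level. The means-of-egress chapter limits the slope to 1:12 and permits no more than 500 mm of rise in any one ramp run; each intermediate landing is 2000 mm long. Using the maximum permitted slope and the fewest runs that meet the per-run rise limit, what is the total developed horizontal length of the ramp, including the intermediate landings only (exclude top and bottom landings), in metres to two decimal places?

2394 / 500 = 4.79, so 5 ramp runs are needed. That means 4 intermediate landings.
Ramp run (horizontal) at 1:12: 2394 × 12 = 28728 mm.
4 intermediate landings contribute 4 × 2000 = 8000 mm.
Total developed length = 28728 + 8000 = 36728 mm.
= 36.73 m.

36.73 m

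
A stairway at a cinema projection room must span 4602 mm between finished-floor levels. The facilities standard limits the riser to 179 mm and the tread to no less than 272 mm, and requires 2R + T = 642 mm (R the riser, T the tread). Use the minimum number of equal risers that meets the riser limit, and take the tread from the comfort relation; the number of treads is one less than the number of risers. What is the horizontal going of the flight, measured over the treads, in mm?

7200 mm

At most 179 each: 4602/179 = 25.71, giving 26 risers.
R = 4602 ÷ 26 = 177 mm.
From 2R + T = 642: T = 642 − 354 = 288 mm.
Going = (26 − 1) × 288 = 7200 mm.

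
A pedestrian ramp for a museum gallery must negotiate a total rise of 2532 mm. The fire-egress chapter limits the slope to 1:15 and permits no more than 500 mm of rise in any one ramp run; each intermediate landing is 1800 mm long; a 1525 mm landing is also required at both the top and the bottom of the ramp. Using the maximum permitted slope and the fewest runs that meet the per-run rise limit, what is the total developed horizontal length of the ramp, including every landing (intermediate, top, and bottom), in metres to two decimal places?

At most 500 each: 2532/500 = 5.06, giving 6 ramp runs. That means 5 intermediate landings.
Ramp run (horizontal) at 1:15: 2532 × 15 = 37980 mm.
Intermediate landings: 5 × 1800 = 9000 mm.
Top and bottom landings: 2 × 1525 = 3050 mm.
Total = 37980 + 9000 + 3050 = 50030 mm.
= 50.03 m.

50.03 m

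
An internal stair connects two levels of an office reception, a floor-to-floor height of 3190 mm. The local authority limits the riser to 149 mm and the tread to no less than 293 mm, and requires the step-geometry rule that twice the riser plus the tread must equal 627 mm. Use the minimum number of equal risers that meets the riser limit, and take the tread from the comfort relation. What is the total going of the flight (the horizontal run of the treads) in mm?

7077 mm

⌈3190/149⌉ = 22 risers.
R = 3190 ÷ 22 = 145 mm.
Tread T = 627 − 2 × 145 = 337 mm (≥ 293 mm).
22 risers give 21 treads; going = 21 × 337 = 7077 mm.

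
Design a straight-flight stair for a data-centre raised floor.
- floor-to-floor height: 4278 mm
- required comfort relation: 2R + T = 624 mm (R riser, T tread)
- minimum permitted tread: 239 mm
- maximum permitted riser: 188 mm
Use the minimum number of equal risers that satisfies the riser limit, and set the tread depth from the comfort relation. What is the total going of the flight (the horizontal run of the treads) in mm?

5544 mm

4278 / 188 = 22.76, so 23 risers are needed.
Riser R = 4278 / 23 = 186 mm, within the 188 mm limit.
Tread T = 624 − 2 × 186 = 252 mm (≥ 239 mm).
23 risers give 22 treads; going = 22 × 252 = 5544 mm.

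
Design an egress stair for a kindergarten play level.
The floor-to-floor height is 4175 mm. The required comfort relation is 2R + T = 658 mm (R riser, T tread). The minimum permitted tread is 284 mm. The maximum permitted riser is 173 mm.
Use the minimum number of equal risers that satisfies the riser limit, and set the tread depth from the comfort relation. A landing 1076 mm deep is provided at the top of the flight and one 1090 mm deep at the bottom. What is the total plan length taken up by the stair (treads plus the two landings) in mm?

9942 mm

⌈4175/173⌉ = 25 risers.
R = 4175 ÷ 25 = 167 mm.
T = 658 − 2·167 = 324 mm, which satisfies the 284 mm minimum.
25 risers give 24 treads; going = 24 × 324 = 7776 mm.
Enclosure = 7776 + 1076 + 1090 = 9942 mm.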